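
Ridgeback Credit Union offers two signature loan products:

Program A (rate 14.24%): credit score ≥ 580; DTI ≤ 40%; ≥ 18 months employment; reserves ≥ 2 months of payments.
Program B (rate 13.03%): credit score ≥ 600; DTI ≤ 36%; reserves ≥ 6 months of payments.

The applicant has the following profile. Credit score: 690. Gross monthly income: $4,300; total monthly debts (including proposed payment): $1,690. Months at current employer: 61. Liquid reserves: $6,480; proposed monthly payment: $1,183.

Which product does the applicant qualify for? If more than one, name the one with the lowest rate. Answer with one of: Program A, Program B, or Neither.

Program A

DTI = 1,690/4,300 = 39.3%.
Reserves = 6,480/1,183 = 5.5 months.
Program A: score 690 ≥ 580; DTI 39.3% ≤ 40%; employment 61 ≥ 18 mo; reserves 5.5 ≥ 2 mo → qualifies.
Program B: score 690 ≥ 600; DTI 39.3% > 36%; reserves 5.5 < 6 mo → does not qualify.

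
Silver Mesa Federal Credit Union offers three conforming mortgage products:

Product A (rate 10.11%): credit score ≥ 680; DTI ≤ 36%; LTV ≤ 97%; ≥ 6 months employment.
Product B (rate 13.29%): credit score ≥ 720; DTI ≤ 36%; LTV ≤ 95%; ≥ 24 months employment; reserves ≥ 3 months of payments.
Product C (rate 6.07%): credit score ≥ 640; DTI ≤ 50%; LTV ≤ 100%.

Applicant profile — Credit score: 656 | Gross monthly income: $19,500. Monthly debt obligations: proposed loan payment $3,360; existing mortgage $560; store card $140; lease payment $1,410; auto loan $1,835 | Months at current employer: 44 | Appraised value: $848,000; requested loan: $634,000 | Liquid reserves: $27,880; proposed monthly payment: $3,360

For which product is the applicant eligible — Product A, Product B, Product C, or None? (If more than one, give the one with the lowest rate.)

Total debts = (3,360 + 560 + 140 + 1,410 + 1,835) = 7,305; DTI = 7,305/19,500 = 37.5%.
LTV = 634,000/848,000 = 74.8%.
Reserves = 27,880/3,360 = 8.3 months.
Product A: score 656 < 680; DTI 37.5% > 36%; LTV 74.8% ≤ 97%; employment 44 ≥ 6 mo → does not qualify.
Product B: score 656 < 720; DTI 37.5% > 36%; LTV 74.8% ≤ 95%; employment 44 ≥ 24 mo; reserves 8.3 ≥ 3 mo → does not qualify.
Product C: score 656 ≥ 640; DTI 37.5% ≤ 50%; LTV 74.8% ≤ 100% → qualifies.

Product C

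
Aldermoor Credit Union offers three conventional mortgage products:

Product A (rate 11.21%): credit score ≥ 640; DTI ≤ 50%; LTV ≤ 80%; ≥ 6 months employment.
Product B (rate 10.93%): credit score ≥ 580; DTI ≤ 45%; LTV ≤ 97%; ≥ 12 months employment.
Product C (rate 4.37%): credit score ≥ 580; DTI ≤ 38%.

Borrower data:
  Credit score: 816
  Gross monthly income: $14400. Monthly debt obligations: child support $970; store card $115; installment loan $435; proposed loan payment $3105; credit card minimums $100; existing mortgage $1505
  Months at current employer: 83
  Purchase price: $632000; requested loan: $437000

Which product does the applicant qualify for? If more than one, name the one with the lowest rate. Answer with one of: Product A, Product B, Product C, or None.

Total debts = (970 + 115 + 435 + 3,105 + 100 + 1,505) = 6,230; DTI = 6,230/14,400 = 43.3%.
LTV = 437,000/632,000 = 69.1%.
Product A: score 816 ≥ 640; DTI 43.3% ≤ 50%; LTV 69.1% ≤ 80%; employment 83 ≥ 6 mo → qualifies.
Product B: score 816 ≥ 580; DTI 43.3% ≤ 45%; LTV 69.1% ≤ 97%; employment 83 ≥ 12 mo → qualifies.
Product C: score 816 ≥ 580; DTI 43.3% > 38% → does not qualify.
Qualifying: Product A, Product B. Lowest rate is 10.93% → Product B.

Product B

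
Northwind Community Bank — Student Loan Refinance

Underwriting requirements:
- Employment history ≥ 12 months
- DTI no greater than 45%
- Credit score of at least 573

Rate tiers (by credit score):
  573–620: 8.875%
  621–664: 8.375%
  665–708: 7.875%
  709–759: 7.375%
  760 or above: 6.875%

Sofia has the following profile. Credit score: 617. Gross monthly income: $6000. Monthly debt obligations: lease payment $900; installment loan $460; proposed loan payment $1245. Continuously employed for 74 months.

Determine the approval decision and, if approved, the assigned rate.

Approved at 8.875%

Credit score 617 ≥ 573 (meets minimum)
Employment 74 ≥ 12 months
Total monthly debts = (900 + 460 + 1,245) = 2,605. DTI: 2,605 ÷ 6,000 = 43.4%, within the 45% cap
All requirements met. Score 617 falls in the 573–620 tier → 8.875%.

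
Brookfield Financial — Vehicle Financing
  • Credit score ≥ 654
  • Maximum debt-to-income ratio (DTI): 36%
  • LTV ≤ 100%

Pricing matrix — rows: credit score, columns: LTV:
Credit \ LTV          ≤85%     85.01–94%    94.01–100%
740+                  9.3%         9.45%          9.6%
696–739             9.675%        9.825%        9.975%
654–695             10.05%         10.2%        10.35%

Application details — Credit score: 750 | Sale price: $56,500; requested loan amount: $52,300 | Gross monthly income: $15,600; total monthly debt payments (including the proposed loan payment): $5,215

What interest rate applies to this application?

9.45%

Credit score 750 ≥ 654; DTI = 5,215/15,600 = 33.4% ≤ 36%
LTV = 52,300/56,500 = 92.6% ≤ 100%
Credit 750 → row 740+; LTV 92.6% → column 85.01–94%. Grid cell → 9.45%.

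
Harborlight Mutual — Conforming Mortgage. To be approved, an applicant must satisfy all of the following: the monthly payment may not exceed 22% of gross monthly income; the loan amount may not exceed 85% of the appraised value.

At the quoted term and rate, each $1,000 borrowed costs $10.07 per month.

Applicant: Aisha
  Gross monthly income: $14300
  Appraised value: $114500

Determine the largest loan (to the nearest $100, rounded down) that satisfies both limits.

Payment cap: 22% × $14,300 = $3,146/month.
At $10.07 per $1,000, that supports 3,146/10.07 × 1,000 ≈ $312,413 → $312,400.
LTV cap: 85% × $114,500 = $97,325 → $97,300.
Binding constraint: loan-to-value.

$97,300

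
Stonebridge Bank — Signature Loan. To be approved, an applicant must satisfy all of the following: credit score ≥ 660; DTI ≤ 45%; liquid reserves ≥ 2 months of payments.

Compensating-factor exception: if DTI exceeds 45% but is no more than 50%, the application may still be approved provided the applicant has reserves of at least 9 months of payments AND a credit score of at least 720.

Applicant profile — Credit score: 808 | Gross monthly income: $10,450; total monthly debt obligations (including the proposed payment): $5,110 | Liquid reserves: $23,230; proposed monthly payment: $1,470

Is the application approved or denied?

Approved

Credit score 808 ≥ 660 (meets base)
DTI: 5,110 ÷ 10,450 = 48.9%, over the 45% base limit.
Reserves: 23,230 ÷ 1,470 = 15.8 months (meets 2-month minimum)
DTI 48.9% is within the 45%–50% exception band; checking compensating factors.
Reserves 15.8 ≥ 9 months; credit score 808 ≥ 720.
Both compensating conditions met → exception applies.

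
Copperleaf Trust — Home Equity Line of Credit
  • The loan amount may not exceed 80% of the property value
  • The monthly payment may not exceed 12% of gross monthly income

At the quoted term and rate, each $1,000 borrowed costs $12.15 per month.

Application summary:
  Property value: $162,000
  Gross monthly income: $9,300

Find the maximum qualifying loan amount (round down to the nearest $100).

$91,800

Payment cap: 12% × $9,300 = $1,116/month.
At $12.15 per $1,000, that supports 1,116/12.15 × 1,000 ≈ $91,851 → $91,800.
LTV cap: 80% × $162,000 = $129,600 → $129,600.
Binding constraint: payment-to-income.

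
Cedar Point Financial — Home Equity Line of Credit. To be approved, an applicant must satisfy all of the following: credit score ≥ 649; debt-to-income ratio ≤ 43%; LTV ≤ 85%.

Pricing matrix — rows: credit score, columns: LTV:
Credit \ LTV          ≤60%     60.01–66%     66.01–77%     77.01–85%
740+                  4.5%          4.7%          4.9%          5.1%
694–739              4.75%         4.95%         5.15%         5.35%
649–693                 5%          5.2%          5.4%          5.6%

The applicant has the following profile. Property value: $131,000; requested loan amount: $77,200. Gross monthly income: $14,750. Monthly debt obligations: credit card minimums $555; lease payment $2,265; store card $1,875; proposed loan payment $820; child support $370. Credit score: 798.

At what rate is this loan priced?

Credit score 798 ≥ 649; Total monthly debts = (555 + 2,265 + 1,875 + 820 + 370) = 5,885. DTI = 5,885/14,750 = 39.9% ≤ 43%
LTV = 77,200/131,000 = 58.9% ≤ 85%
Credit 798 → row 740+; LTV 58.9% → column ≤60%. Grid cell → 4.5%.

4.5%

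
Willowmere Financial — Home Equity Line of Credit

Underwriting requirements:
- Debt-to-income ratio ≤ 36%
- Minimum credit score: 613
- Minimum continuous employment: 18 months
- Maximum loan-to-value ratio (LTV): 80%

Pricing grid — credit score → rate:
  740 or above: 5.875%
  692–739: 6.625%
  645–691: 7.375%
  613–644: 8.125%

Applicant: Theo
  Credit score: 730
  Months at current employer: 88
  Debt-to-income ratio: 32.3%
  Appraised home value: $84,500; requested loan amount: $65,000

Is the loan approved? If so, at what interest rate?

Credit score 730 ≥ 613 (meets minimum)
Employment 88 ≥ 18 months
Loan-to-value = 65,000/84,500 = 76.9% — pass (80% max)
Debt-to-income 32.3% vs 36% cap — pass
All requirements met. Score 730 falls in the 692–739 tier → 6.625%.

Approved at 6.625%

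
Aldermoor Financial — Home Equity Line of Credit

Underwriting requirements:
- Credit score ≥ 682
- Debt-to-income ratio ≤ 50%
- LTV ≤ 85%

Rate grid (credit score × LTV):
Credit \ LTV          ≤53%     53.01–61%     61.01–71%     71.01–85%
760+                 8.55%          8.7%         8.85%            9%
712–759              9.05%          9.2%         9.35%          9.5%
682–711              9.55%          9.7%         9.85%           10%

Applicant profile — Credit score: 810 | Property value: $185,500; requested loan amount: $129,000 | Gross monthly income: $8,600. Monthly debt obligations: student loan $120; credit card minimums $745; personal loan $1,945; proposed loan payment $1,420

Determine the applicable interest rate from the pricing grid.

8.85%

Credit score 810 ≥ 682; Total monthly debts = (120 + 745 + 1,945 + 1,420) = 4,230. DTI: 4,230 ÷ 8,600 = 49.2%, within the 50% cap
LTV = 129,000/185,500 = 69.5% ≤ 85%
Credit 810 → row 760+; LTV 69.5% → column 61.01–71%. Grid cell → 8.85%.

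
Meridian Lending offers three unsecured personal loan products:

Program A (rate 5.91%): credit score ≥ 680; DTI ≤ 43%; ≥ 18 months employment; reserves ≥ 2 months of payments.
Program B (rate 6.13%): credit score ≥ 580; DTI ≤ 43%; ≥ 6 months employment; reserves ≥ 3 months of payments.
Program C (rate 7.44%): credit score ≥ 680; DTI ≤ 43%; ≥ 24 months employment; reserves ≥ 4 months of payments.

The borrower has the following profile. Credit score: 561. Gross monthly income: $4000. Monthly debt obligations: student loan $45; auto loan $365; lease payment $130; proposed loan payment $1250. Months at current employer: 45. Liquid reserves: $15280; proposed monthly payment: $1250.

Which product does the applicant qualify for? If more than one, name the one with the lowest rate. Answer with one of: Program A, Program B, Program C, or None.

Total debts = (45 + 365 + 130 + 1,250) = 1,790; DTI = 1,790/4,000 = 44.8%.
Reserves = 15,280/1,250 = 12.2 months.
Program A: score 561 < 680; DTI 44.8% > 43%; employment 45 ≥ 18 mo; reserves 12.2 ≥ 2 mo → does not qualify.
Program B: score 561 < 580; DTI 44.8% > 43%; employment 45 ≥ 6 mo; reserves 12.2 ≥ 3 mo → does not qualify.
Program C: score 561 < 680; DTI 44.8% > 43%; employment 45 ≥ 24 mo; reserves 12.2 ≥ 4 mo → does not qualify.

None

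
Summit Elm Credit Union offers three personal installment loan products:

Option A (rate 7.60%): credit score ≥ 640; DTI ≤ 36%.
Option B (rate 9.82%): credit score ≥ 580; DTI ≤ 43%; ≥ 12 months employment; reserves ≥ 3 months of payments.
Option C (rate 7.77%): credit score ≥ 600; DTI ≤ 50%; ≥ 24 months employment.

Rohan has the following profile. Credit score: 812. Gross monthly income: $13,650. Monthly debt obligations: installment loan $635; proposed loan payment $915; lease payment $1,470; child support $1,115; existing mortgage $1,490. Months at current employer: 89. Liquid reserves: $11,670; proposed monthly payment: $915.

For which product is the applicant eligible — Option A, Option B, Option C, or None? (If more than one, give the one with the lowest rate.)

Option C

Total debts = (635 + 915 + 1,470 + 1,115 + 1,490) = 5,625; DTI = 5,625/13,650 = 41.2%.
Reserves = 11,670/915 = 12.8 months.
Option A: score 812 ≥ 640; DTI 41.2% > 36% → does not qualify.
Option B: score 812 ≥ 580; DTI 41.2% ≤ 43%; employment 89 ≥ 12 mo; reserves 12.8 ≥ 3 mo → qualifies.
Option C: score 812 ≥ 600; DTI 41.2% ≤ 50%; employment 89 ≥ 24 mo → qualifies.
Qualifying: Option B, Option C. Lowest rate is 7.77% → Option C.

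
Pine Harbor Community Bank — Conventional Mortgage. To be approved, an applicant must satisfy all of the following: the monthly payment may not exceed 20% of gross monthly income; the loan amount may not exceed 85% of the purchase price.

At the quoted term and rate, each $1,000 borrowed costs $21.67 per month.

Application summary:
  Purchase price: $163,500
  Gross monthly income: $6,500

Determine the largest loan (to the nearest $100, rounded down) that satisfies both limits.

$59,900

Payment cap: 20% × $6,500 = $1,300/month.
At $21.67 per $1,000, that supports 1,300/21.67 × 1,000 ≈ $59,990 → $59,900.
LTV cap: 85% × $163,500 = $138,975 → $138,900.
Binding constraint: payment-to-income.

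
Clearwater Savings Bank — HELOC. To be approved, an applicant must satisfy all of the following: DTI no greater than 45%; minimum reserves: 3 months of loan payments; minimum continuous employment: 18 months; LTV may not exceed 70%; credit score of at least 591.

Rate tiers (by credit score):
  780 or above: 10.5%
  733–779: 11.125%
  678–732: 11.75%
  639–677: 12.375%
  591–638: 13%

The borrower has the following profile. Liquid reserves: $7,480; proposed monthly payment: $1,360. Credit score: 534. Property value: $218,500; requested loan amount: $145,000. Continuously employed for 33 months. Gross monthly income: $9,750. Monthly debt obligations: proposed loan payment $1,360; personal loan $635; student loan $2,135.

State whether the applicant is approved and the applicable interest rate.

Denied

Credit score 534 < 591 (below minimum)
Reserves = 7,480/1,360 = 5.5 months ≥ 3
LTV = 145,000/218,500 = 66.4% ≤ 70%
Employment 33 ≥ 18 months
Total monthly debts = (1,360 + 635 + 2,135) = 4,130. DTI: 4,130 ÷ 9,750 = 42.4%, within the 45% cap
Not all requirements met → denied.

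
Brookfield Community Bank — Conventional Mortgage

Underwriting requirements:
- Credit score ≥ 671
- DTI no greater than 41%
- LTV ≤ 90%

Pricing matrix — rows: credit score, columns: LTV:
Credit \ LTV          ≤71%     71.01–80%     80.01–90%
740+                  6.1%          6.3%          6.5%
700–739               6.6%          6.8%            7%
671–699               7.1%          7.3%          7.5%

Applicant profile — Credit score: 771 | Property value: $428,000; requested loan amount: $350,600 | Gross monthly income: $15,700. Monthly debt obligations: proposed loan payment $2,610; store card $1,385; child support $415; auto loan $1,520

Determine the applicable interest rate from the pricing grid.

6.5%

Credit score 771 ≥ 671; Total monthly debts = (2,610 + 1,385 + 415 + 1,520) = 5,930. Debt-to-income = 5,930/15,700 = 37.8% — meets 41% limit
LTV = 350,600/428,000 = 81.9% ≤ 90%
Row: 771 falls in 740+. Column: 81.9% falls in 80.01–90%. Rate = 6.5%.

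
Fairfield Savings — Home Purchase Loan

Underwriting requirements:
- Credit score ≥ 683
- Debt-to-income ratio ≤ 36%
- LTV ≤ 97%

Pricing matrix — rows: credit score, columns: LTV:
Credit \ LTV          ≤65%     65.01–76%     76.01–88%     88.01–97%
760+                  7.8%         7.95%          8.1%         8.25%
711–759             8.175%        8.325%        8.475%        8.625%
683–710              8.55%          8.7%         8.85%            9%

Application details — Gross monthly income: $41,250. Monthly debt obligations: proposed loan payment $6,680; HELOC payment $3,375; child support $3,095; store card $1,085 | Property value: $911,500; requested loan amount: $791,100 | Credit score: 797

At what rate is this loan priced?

Credit score 797 ≥ 683; Total monthly debts = (6,680 + 3,375 + 3,095 + 1,085) = 14,235. DTI: 14,235 ÷ 41,250 = 34.5%, within the 36% cap
LTV: 791,100 ÷ 911,500 = 86.8%, within 97% cap
Row: 797 falls in 760+. Column: 86.8% falls in 76.01–88%. Rate = 8.1%.

8.1%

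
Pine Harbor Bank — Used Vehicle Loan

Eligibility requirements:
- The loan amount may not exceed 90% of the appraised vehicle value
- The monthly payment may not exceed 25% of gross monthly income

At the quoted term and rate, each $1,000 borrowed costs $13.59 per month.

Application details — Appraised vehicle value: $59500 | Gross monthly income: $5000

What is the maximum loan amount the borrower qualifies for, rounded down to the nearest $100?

$53,500

Payment cap: 25% × $5,000 = $1,250/month.
At $13.59 per $1,000, that supports 1,250/13.59 × 1,000 ≈ $91,979 → $91,900.
LTV cap: 90% × $59,500 = $53,550 → $53,500.
Binding constraint: loan-to-value.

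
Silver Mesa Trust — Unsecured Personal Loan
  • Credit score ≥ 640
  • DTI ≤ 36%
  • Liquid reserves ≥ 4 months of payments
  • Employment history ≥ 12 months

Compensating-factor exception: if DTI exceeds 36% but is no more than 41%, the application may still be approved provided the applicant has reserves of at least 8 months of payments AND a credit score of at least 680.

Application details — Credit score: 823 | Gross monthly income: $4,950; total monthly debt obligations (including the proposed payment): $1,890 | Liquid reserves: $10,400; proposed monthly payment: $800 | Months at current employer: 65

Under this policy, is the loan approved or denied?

Approved

Credit score 823 ≥ 640 (meets base)
DTI: 1,890 ÷ 4,950 = 38.2%, over the 36% base limit.
Liquid reserves cover 10,400/800 = 13.0 months — ≥ 4 required
Employment 65 ≥ 12 months
38.2% falls in the override range (36%–41%), so the compensating-factor test applies.
Override check — reserves: 13.0 mo (ok); score: 823 (ok).
Both compensating conditions met → exception applies.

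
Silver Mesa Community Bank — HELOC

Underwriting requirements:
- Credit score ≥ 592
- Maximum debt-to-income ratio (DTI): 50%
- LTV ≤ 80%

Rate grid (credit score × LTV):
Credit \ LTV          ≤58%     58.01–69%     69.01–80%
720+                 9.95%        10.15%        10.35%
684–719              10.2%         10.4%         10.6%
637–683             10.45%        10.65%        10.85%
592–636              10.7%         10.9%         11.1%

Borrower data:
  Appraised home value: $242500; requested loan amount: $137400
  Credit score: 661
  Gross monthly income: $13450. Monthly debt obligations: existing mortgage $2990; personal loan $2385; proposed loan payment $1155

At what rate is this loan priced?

10.45%

Credit score 661 ≥ 592; Total monthly debts = (2,990 + 2,385 + 1,155) = 6,530. Debt-to-income = 6,530/13,450 = 48.6% — meets 50% limit
Loan-to-value = 137,400/242,500 = 56.7% — pass (80% max)
Row: 661 falls in 637–683. Column: 56.7% falls in ≤58%. Rate = 10.45%.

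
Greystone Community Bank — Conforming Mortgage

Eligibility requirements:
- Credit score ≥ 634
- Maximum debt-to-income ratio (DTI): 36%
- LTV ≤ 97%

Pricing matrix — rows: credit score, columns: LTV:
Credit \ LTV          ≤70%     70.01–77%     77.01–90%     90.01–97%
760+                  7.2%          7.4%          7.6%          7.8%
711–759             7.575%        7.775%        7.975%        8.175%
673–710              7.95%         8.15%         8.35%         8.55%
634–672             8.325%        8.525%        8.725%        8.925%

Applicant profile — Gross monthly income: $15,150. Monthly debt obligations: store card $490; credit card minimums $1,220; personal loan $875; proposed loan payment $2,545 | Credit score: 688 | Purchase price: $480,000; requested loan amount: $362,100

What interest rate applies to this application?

Credit score 688 ≥ 634; Total monthly debts = (490 + 1,220 + 875 + 2,545) = 5,130. Debt-to-income = 5,130/15,150 = 33.9% — meets 36% limit
LTV: 362,100 ÷ 480,000 = 75.4%, within 97% cap
Row: 688 falls in 673–710. Column: 75.4% falls in 70.01–77%. Rate = 8.15%.

8.15%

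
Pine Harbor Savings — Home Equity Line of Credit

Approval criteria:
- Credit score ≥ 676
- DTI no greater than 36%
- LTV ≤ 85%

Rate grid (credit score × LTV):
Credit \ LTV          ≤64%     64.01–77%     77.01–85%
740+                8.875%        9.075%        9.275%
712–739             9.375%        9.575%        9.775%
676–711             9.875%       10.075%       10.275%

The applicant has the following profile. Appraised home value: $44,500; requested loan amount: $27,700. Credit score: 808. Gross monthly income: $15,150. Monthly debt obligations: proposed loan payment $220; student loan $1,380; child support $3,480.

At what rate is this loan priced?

Credit score 808 ≥ 676; Total monthly debts = (220 + 1,380 + 3,480) = 5,080. DTI = 5,080/15,150 = 33.5% ≤ 36%
Loan-to-value = 27,700/44,500 = 62.2% — pass (85% max)
Score 808 is in the 740+ band; LTV 62.2% is in the ≤64% band → 8.875%.

8.875%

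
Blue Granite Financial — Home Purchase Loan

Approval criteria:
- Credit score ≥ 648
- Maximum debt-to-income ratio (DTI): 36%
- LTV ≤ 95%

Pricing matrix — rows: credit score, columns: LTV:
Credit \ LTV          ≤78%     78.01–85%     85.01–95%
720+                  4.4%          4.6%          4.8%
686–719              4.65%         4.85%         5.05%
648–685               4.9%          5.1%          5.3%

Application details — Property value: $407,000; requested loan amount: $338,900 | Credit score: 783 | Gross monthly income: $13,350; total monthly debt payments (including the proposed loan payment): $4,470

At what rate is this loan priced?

4.6%

Credit score 783 ≥ 648; Debt-to-income = 4,470/13,350 = 33.5% — meets 36% limit
Loan-to-value = 338,900/407,000 = 83.3% — pass (95% max)
Row: 783 falls in 720+. Column: 83.3% falls in 78.01–85%. Rate = 4.6%.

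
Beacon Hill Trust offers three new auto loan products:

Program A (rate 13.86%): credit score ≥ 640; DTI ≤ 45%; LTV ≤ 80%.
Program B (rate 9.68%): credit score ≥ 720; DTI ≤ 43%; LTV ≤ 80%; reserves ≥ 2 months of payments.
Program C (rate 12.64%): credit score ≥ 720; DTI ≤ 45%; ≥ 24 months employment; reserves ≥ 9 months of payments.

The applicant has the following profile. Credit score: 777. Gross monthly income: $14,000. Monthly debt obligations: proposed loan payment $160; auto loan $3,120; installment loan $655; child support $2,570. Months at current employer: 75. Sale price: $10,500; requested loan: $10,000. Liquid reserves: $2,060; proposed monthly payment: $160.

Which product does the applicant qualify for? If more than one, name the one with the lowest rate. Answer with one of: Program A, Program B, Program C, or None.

None

Total debts = (160 + 3,120 + 655 + 2,570) = 6,505; DTI = 6,505/14,000 = 46.5%.
LTV = 10,000/10,500 = 95.2%.
Reserves = 2,060/160 = 12.9 months.
Program A: score 777 ≥ 640; DTI 46.5% > 45%; LTV 95.2% > 80% → does not qualify.
Program B: score 777 ≥ 720; DTI 46.5% > 43%; LTV 95.2% > 80%; reserves 12.9 ≥ 2 mo → does not qualify.
Program C: score 777 ≥ 720; DTI 46.5% > 45%; employment 75 ≥ 24 mo; reserves 12.9 ≥ 9 mo → does not qualify.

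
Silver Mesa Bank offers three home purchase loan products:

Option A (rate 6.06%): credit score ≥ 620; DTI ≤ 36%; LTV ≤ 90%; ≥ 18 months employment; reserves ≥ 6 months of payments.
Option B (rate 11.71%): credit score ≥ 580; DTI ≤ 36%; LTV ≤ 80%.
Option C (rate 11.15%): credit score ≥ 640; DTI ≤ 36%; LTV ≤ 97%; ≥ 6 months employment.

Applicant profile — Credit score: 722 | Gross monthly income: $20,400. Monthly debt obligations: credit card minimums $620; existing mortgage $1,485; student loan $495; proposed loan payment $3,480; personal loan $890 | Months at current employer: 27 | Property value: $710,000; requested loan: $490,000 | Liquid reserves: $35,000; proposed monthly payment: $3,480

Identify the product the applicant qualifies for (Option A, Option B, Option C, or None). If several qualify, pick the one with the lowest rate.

Option A

Total debts = (620 + 1,485 + 495 + 3,480 + 890) = 6,970; DTI = 6,970/20,400 = 34.2%.
LTV = 490,000/710,000 = 69%.
Reserves = 35,000/3,480 = 10.1 months.
Option A: score 722 ≥ 620; DTI 34.2% ≤ 36%; LTV 69% ≤ 90%; employment 27 ≥ 18 mo; reserves 10.1 ≥ 6 mo → qualifies.
Option B: score 722 ≥ 580; DTI 34.2% ≤ 36%; LTV 69% ≤ 80% → qualifies.
Option C: score 722 ≥ 640; DTI 34.2% ≤ 36%; LTV 69% ≤ 97%; employment 27 ≥ 6 mo → qualifies.
Qualifying: Option A, Option B, Option C. Lowest rate is 6.06% → Option A.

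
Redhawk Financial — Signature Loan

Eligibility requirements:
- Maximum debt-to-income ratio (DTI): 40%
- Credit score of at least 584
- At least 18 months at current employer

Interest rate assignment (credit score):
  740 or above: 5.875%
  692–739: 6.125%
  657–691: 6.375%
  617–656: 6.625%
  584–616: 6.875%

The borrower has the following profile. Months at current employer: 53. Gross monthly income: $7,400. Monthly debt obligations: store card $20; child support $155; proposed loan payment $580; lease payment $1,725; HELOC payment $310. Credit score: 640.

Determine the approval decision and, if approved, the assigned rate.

Approved at 6.625%

Credit score 640 ≥ 584 (meets minimum)
Employment 53 ≥ 18 months
Total monthly debts = (20 + 155 + 580 + 1,725 + 310) = 2,790. DTI: 2,790 ÷ 7,400 = 37.7%, within the 40% cap
All requirements met. Score 640 falls in the 617–656 tier → 6.625%.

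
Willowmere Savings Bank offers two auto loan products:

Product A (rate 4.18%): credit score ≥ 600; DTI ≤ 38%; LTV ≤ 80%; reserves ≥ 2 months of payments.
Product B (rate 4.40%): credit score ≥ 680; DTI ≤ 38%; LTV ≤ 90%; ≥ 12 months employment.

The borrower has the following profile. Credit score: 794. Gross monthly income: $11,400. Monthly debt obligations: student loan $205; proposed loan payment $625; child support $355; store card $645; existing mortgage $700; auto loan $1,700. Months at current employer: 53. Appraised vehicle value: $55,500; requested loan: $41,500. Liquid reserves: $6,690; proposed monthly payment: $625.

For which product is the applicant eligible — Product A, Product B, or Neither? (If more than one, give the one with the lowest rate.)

Product A

Total debts = (205 + 625 + 355 + 645 + 700 + 1,700) = 4,230; DTI = 4,230/11,400 = 37.1%.
LTV = 41,500/55,500 = 74.8%.
Reserves = 6,690/625 = 10.7 months.
Product A: score 794 ≥ 600; DTI 37.1% ≤ 38%; LTV 74.8% ≤ 80%; reserves 10.7 ≥ 2 mo → qualifies.
Product B: score 794 ≥ 680; DTI 37.1% ≤ 38%; LTV 74.8% ≤ 90%; employment 53 ≥ 12 mo → qualifies.
Qualifying: Product A, Product B. Lowest rate is 4.18% → Product A.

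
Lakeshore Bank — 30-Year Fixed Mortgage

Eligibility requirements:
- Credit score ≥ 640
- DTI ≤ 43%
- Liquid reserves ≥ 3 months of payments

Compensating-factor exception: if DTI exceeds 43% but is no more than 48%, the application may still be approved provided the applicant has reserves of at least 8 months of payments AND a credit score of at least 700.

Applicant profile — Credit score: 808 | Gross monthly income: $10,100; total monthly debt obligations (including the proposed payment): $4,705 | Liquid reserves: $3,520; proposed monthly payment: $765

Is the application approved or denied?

Denied

Credit score 808 ≥ 640 (meets base)
DTI = 4,705/10,100 = 46.6% > 43% — standard DTI limit exceeded.
Liquid reserves cover 3,520/765 = 4.6 months — ≥ 3 required
46.6% falls in the override range (43%–48%), so the compensating-factor test applies.
Override check — reserves: 4.6 mo (short of 8); score: 808 (ok).
Compensating-factor requirement not fully met.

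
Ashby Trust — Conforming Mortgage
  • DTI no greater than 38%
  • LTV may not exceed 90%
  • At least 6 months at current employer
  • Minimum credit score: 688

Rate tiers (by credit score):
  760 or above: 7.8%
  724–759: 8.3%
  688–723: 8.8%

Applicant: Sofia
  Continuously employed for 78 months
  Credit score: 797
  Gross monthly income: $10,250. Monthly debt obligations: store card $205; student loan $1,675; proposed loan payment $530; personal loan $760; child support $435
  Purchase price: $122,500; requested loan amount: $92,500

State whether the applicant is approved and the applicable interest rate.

Credit score 797 ≥ 688 (meets minimum)
Total monthly debts = (205 + 1,675 + 530 + 760 + 435) = 3,605. Debt-to-income = 3,605/10,250 = 35.2% — meets 38% limit
Employment 78 ≥ 6 months
LTV: 92,500 ÷ 122,500 = 75.5%, within 90% cap
All requirements met. Score 797 falls in the 760 or above tier → 7.8%.

Approved at 7.8%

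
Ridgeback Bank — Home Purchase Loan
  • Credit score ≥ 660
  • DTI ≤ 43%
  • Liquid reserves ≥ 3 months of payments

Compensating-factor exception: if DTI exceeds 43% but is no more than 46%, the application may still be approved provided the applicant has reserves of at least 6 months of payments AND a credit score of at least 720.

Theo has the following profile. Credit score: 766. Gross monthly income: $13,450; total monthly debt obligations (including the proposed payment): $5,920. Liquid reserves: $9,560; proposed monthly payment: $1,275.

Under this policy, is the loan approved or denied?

Credit score 766 ≥ 660 (meets base)
DTI = 5,920/13,450 = 44% > 43% — standard DTI limit exceeded.
Reserves = 9,560/1,275 = 7.5 months ≥ 3
44% falls in the override range (43%–46%), so the compensating-factor test applies.
Reserves 7.5 ≥ 6 months; credit score 766 ≥ 720.
Both compensating conditions met → exception applies.

Approved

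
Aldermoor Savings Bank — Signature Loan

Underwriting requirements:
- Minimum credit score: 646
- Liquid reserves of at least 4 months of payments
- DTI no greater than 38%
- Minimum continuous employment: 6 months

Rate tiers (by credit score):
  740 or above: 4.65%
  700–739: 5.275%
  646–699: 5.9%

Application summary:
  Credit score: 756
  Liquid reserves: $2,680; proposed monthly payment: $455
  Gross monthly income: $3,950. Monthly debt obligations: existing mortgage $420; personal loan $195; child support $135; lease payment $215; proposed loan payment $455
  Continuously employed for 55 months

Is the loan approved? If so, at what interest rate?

Credit score 756 ≥ 646 (meets minimum)
Employment 55 ≥ 6 months
Reserves: 2,680 ÷ 455 = 5.9 months (meets 4-month minimum)
Total monthly debts = (420 + 195 + 135 + 215 + 455) = 1,420. DTI: 1,420 ÷ 3,950 = 35.9%, within the 38% cap
All requirements met. Score 756 falls in the 740 or above tier → 4.65%.

Approved at 4.65%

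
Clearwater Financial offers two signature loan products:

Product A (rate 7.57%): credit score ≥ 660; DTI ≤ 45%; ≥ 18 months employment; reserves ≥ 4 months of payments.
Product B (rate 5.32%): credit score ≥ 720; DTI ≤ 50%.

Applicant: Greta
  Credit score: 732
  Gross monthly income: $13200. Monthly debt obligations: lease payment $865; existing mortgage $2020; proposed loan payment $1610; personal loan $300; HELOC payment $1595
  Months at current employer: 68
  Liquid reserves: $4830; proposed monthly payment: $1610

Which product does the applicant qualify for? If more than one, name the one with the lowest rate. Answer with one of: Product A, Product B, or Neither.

Product B

Total debts = (865 + 2,020 + 1,610 + 300 + 1,595) = 6,390; DTI = 6,390/13,200 = 48.4%.
Reserves = 4,830/1,610 = 3.0 months.
Product A: score 732 ≥ 660; DTI 48.4% > 45%; employment 68 ≥ 18 mo; reserves 3.0 < 4 mo → does not qualify.
Product B: score 732 ≥ 720; DTI 48.4% ≤ 50% → qualifies.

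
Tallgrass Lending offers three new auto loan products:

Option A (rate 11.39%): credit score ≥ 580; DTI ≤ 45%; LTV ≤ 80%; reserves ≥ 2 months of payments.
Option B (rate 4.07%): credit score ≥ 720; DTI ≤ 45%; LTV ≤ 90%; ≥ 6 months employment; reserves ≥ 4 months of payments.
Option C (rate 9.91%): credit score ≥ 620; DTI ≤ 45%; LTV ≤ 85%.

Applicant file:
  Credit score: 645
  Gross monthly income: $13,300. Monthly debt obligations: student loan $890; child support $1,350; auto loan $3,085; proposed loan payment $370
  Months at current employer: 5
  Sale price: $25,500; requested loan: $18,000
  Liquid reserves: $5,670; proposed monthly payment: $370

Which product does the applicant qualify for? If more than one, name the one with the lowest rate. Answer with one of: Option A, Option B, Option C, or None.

Total debts = (890 + 1,350 + 3,085 + 370) = 5,695; DTI = 5,695/13,300 = 42.8%.
LTV = 18,000/25,500 = 70.6%.
Reserves = 5,670/370 = 15.3 months.
Option A: score 645 ≥ 580; DTI 42.8% ≤ 45%; LTV 70.6% ≤ 80%; reserves 15.3 ≥ 2 mo → qualifies.
Option B: score 645 < 720; DTI 42.8% ≤ 45%; LTV 70.6% ≤ 90%; employment 5 < 6 mo; reserves 15.3 ≥ 4 mo → does not qualify.
Option C: score 645 ≥ 620; DTI 42.8% ≤ 45%; LTV 70.6% ≤ 85% → qualifies.
Qualifying: Option A, Option C. Lowest rate is 9.91% → Option C.

Option C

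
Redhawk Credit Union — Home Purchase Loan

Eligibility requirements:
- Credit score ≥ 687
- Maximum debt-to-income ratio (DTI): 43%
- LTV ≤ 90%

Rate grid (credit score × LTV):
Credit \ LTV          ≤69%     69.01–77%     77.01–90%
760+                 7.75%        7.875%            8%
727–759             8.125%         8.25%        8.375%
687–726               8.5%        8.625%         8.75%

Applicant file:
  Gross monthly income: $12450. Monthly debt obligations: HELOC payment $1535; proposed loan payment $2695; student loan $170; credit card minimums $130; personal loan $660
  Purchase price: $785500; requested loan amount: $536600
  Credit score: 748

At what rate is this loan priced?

8.125%

Credit score 748 ≥ 687; Total monthly debts = (1,535 + 2,695 + 170 + 130 + 660) = 5,190. DTI = 5,190/12,450 = 41.7% ≤ 43%
LTV = 536,600/785,500 = 68.3% ≤ 90%
Row: 748 falls in 727–759. Column: 68.3% falls in ≤69%. Rate = 8.125%.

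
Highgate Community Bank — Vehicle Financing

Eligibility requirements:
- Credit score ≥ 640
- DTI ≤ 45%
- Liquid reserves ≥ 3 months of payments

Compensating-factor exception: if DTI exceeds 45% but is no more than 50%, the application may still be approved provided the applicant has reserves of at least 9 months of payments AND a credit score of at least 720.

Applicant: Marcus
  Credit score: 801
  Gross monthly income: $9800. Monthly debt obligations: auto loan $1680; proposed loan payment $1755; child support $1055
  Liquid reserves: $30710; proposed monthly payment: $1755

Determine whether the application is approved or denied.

Approved

Credit score 801 ≥ 640 (meets base)
Total debts = (1,680 + 1,755 + 1,055) = 4,490. DTI: 4,490 ÷ 9,800 = 45.8%, over the 45% base limit.
Liquid reserves cover 30,710/1,755 = 17.5 months — ≥ 3 required
DTI 45.8% is within the 45%–50% exception band; checking compensating factors.
Override check — reserves: 17.5 mo (ok); score: 801 (ok).
Both override conditions satisfied; DTI exception granted.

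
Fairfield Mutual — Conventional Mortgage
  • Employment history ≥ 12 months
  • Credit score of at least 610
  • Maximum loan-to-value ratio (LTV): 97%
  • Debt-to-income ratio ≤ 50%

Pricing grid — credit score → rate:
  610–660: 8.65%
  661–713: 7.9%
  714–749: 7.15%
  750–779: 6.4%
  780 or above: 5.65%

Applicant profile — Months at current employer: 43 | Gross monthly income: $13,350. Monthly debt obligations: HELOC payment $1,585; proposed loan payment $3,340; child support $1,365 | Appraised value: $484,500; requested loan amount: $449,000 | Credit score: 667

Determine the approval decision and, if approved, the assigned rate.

Credit score 667 ≥ 610 (meets minimum)
Total monthly debts = (1,585 + 3,340 + 1,365) = 6,290. Debt-to-income = 6,290/13,350 = 47.1% — meets 50% limit
Employment 43 ≥ 12 months
Loan-to-value = 449,000/484,500 = 92.7% — pass (97% max)
All requirements met. Score 667 falls in the 661–713 tier → 7.9%.

Approved at 7.9%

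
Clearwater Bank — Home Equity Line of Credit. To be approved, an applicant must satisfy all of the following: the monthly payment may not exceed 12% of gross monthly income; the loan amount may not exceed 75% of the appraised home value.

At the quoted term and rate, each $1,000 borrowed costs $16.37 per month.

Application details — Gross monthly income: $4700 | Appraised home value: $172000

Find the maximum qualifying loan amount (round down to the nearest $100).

Payment cap: 12% × $4,700 = $564/month.
At $16.37 per $1,000, that supports 564/16.37 × 1,000 ≈ $34,453 → $34,400.
LTV cap: 75% × $172,000 = $129,000 → $129,000.
Binding constraint: payment-to-income.

$34,400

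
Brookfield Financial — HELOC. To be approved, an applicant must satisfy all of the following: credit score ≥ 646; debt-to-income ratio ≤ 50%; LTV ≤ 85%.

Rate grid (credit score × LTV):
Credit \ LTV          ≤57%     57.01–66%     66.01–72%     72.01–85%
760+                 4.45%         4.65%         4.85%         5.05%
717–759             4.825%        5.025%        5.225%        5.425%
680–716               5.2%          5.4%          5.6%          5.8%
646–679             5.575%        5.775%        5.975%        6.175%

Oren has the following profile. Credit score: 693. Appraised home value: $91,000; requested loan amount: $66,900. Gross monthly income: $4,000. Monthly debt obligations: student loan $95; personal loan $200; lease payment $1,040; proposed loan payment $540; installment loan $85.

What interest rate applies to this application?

Credit score 693 ≥ 646; Total monthly debts = (95 + 200 + 1,040 + 540 + 85) = 1,960. Debt-to-income = 1,960/4,000 = 49% — meets 50% limit
Loan-to-value = 66,900/91,000 = 73.5% — pass (85% max)
Row: 693 falls in 680–716. Column: 73.5% falls in 72.01–85%. Rate = 5.8%.

5.8%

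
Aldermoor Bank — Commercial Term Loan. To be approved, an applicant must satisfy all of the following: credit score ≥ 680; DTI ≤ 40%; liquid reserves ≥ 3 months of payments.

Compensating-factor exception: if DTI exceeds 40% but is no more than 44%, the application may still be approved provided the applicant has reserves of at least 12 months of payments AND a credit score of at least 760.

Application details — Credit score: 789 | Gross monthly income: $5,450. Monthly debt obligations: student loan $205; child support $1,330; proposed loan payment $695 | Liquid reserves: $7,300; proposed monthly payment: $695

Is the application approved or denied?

Denied

Credit score 789 ≥ 680 (meets base)
Total debts = (205 + 1,330 + 695) = 2,230. DTI: 2,230 ÷ 5,450 = 40.9%, over the 40% base limit.
Liquid reserves cover 7,300/695 = 10.5 months — ≥ 3 required
DTI 40.9% is within the 40%–44% exception band; checking compensating factors.
Reserves 10.5 < 12 months; credit score 789 ≥ 760.
Compensating-factor requirement not fully met.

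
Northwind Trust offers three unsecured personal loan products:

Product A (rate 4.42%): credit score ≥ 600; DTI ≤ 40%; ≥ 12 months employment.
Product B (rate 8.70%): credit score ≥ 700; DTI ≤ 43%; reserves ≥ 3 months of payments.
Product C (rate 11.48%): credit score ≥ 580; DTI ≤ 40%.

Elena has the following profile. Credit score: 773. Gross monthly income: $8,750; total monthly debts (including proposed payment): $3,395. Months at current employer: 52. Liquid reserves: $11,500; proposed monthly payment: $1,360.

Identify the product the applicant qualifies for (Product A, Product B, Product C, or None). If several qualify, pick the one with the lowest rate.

DTI = 3,395/8,750 = 38.8%.
Reserves = 11,500/1,360 = 8.5 months.
Product A: score 773 ≥ 600; DTI 38.8% ≤ 40%; employment 52 ≥ 12 mo → qualifies.
Product B: score 773 ≥ 700; DTI 38.8% ≤ 43%; reserves 8.5 ≥ 3 mo → qualifies.
Product C: score 773 ≥ 580; DTI 38.8% ≤ 40% → qualifies.
Qualifying: Product A, Product B, Product C. Lowest rate is 4.42% → Product A.

Product A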